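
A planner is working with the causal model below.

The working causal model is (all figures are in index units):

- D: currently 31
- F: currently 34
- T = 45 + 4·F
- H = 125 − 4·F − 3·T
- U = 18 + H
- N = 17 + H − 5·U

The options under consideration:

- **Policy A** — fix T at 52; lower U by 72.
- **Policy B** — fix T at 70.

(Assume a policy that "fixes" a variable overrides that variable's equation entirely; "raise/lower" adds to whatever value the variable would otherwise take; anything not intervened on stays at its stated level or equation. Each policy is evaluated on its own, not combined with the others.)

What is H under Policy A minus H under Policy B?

54

Policy A (T := 52, U − 72):
  F = 34
  T = 52
  H = 125 − 4·34 − 3·52 = -167
Policy B (T := 70):
  F = 34
  T = 70
  H = 125 − 4·34 − 3·70 = -221
H: -167 − (-221) = 54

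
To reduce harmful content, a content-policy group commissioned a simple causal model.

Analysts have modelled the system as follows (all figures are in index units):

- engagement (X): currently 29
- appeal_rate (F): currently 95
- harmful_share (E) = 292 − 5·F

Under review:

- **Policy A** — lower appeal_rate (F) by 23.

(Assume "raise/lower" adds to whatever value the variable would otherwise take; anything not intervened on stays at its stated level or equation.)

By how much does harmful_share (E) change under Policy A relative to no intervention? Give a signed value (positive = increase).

Baseline:
  F = 95
  E = 292 − 5·95 = -183
Policy A (F − 23):
  F = 95 − 23 = 72
  E = 292 − 5·72 = -68
Change in E: -68 − (-183) = 115

115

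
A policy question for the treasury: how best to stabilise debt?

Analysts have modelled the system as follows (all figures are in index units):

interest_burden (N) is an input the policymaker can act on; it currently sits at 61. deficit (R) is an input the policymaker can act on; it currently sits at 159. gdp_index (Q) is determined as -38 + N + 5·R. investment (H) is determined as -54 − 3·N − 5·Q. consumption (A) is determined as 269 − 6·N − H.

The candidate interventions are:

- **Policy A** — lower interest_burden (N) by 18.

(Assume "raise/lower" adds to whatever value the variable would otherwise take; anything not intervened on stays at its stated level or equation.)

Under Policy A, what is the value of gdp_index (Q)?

Policy A (N − 18):
  N = 61 − 18 = 43
  R = 159
  Q = -38 + 43 + 5·159 = 800

800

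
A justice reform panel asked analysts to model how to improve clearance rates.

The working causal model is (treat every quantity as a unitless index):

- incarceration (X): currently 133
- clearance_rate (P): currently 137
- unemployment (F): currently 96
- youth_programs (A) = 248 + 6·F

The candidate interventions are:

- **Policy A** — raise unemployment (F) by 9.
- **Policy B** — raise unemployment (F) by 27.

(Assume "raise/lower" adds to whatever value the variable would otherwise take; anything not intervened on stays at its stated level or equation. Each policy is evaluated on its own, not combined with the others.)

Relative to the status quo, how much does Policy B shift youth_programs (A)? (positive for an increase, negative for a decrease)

162

Baseline:
  F = 96
  A = 248 + 6·96 = 824
Policy B (F + 27):
  F = 96 + 27 = 123
  A = 248 + 6·123 = 986
Change in A: 986 − 824 = 162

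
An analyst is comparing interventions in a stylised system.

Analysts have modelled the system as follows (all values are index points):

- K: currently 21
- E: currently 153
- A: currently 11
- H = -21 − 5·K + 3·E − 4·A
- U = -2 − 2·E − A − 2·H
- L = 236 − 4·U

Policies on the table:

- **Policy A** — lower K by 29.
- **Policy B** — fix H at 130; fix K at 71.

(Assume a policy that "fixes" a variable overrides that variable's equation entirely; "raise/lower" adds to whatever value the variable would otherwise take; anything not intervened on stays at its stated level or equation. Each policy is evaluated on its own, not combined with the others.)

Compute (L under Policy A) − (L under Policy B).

Policy A (K − 29):
  K = 21 − 29 = -8
  E = 153
  A = 11
  H = -21 − 5·(-8) + 3·153 − 4·11 = 434
  U = -2 − 2·153 − 11 − 2·434 = -1187
  L = 236 − 4·(-1187) = 4984
Policy B (H := 130, K := 71):
  K = 71
  E = 153
  A = 11
  H = 130
  U = -2 − 2·153 − 11 − 2·130 = -579
  L = 236 − 4·(-579) = 2552
L: 4984 − 2552 = 2432

2432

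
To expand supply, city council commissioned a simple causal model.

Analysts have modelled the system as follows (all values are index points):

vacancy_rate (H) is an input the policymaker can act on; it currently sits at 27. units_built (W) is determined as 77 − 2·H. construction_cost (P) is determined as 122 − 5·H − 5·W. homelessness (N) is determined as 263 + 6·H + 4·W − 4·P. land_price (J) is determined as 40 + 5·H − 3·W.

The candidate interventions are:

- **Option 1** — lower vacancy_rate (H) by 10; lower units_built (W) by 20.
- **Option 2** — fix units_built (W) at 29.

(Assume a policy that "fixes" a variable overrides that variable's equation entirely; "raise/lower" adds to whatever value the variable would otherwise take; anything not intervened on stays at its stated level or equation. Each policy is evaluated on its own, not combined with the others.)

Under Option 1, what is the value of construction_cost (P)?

Option 1 (H − 10, W − 20):
  H = 27 − 10 = 17
  W = 77 − 2·17 (−20 from intervention) = 23
  P = 122 − 5·17 − 5·23 = -78

-78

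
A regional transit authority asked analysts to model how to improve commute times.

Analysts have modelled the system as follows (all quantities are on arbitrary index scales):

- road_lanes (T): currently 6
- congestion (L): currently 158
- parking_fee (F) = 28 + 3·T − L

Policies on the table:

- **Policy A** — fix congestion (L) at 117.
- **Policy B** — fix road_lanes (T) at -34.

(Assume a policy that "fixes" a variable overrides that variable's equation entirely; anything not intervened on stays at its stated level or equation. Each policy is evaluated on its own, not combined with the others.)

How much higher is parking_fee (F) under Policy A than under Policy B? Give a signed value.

161

Policy A (L := 117):
  T = 6
  L = 117
  F = 28 + 3·6 − 117 = -71
Policy B (T := -34):
  T = -34
  L = 158
  F = 28 + 3·(-34) − 158 = -232
F: -71 − (-232) = 161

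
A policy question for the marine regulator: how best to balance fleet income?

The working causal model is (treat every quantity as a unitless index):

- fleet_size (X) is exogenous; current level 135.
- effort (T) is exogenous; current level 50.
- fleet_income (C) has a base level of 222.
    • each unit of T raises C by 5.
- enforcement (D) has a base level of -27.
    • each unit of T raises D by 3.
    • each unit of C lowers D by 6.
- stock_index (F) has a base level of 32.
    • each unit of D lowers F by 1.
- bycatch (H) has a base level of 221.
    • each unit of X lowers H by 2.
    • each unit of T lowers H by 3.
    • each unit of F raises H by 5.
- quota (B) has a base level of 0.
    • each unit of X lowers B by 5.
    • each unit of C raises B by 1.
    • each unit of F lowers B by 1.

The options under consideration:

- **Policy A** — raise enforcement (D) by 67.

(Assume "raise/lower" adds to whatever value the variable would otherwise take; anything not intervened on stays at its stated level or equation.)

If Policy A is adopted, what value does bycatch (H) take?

Policy A (D + 67):
  X = 135
  T = 50
  C = 222 + 5·50 = 472
  D = -27 + 3·50 − 6·472 (+67 from intervention) = -2642
  F = 32 − (-2642) = 2674
  H = 221 − 2·135 − 3·50 + 5·2674 = 13171

13171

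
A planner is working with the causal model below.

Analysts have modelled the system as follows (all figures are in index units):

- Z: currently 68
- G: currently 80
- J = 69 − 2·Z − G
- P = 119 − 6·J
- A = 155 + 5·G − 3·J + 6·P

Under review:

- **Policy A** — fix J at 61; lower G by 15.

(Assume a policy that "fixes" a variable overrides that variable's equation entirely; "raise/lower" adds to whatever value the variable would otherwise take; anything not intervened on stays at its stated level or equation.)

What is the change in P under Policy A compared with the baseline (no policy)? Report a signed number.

Baseline:
  Z = 68
  G = 80
  J = 69 − 2·68 − 80 = -147
  P = 119 − 6·(-147) = 1001
Policy A (J := 61, G − 15):
  Z = 68
  G = 80 − 15 = 65
  J = 61
  P = 119 − 6·61 = -247
Change in P: -247 − 1001 = -1248

-1248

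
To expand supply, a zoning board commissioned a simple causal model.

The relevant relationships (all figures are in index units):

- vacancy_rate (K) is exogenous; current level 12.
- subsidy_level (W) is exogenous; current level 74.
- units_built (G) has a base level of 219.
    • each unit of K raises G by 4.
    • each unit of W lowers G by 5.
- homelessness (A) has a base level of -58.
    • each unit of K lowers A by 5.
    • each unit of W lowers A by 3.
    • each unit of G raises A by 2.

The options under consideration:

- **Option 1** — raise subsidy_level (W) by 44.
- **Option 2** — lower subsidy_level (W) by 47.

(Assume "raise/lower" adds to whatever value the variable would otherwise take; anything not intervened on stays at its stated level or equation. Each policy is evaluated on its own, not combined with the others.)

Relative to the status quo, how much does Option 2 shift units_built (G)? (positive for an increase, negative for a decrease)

Baseline:
  K = 12
  W = 74
  G = 219 + 4·12 − 5·74 = -103
Option 2 (W − 47):
  K = 12
  W = 74 − 47 = 27
  G = 219 + 4·12 − 5·27 = 132
Change in G: 132 − (-103) = 235

235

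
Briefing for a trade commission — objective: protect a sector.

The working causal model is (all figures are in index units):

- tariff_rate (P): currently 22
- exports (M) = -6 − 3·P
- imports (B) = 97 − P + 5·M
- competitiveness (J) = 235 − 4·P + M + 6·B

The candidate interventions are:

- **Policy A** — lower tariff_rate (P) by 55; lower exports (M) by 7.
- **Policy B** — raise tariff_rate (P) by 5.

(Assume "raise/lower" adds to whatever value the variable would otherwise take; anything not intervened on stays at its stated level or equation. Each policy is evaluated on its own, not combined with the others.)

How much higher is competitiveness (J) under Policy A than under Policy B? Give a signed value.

Policy A (P − 55, M − 7):
  P = 22 − 55 = -33
  M = -6 − 3·(-33) (−7 from intervention) = 86
  B = 97 − (-33) + 5·86 = 560
  J = 235 − 4·(-33) + 86 + 6·560 = 3813
Policy B (P + 5):
  P = 22 + 5 = 27
  M = -6 − 3·27 = -87
  B = 97 − 27 + 5·(-87) = -365
  J = 235 − 4·27 + (-87) + 6·(-365) = -2150
J: 3813 − (-2150) = 5963

5963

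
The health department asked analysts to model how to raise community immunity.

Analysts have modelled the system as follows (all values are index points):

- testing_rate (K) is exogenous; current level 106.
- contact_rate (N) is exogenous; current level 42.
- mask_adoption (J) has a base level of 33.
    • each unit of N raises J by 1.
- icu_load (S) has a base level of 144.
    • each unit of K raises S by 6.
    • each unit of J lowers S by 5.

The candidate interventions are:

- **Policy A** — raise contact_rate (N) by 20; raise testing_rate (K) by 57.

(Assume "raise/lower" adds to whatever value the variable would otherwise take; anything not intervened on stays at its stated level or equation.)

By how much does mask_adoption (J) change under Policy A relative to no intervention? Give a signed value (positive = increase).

Baseline:
  N = 42
  J = 33 + 42 = 75
Policy A (N + 20, K + 57):
  N = 42 + 20 = 62
  J = 33 + 62 = 95
Change in J: 95 − 75 = 20

20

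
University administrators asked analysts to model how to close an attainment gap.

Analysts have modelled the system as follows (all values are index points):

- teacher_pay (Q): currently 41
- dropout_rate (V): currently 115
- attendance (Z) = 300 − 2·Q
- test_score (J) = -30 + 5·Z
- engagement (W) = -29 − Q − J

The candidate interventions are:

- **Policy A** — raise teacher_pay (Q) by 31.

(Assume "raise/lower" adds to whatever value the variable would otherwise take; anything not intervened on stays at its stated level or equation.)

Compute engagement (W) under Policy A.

-851

Policy A (Q + 31):
  Q = 41 + 31 = 72
  Z = 300 − 2·72 = 156
  J = -30 + 5·156 = 750
  W = -29 − 72 − 750 = -851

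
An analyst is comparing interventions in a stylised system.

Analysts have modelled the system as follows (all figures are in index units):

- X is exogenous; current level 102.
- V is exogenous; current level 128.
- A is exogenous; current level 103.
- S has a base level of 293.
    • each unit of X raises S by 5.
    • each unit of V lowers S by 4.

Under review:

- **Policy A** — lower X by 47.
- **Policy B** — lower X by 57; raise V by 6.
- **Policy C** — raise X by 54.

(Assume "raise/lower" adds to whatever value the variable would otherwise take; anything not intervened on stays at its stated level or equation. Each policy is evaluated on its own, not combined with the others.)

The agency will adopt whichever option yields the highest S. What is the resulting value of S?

561

Policy A (X − 47):
  X = 102 − 47 = 55
  V = 128
  S = 293 + 5·55 − 4·128 = 56
Policy B (X − 57, V + 6):
  X = 102 − 57 = 45
  V = 128 + 6 = 134
  S = 293 + 5·45 − 4·134 = -18
Policy C (X + 54):
  X = 102 + 54 = 156
  V = 128
  S = 293 + 5·156 − 4·128 = 561
Comparing — Policy A: S=56, Policy B: S=-18, Policy C: S=561. Highest is 561 (Policy C).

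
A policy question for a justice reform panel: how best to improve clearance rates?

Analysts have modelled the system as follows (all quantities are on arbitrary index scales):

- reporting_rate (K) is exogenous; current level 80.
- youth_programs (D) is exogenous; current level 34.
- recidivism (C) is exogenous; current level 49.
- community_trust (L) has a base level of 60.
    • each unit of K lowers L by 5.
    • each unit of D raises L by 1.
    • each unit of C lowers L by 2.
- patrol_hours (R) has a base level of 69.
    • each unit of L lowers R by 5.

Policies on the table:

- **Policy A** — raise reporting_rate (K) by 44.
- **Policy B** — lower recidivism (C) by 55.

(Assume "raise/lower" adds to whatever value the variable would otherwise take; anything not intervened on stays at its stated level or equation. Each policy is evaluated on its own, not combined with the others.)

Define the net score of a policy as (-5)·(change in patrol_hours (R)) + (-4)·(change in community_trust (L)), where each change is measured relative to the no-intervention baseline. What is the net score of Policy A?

Baseline:
  K = 80
  D = 34
  C = 49
  L = 60 − 5·80 + 34 − 2·49 = -404
  R = 69 − 5·(-404) = 2089
Policy A (K + 44):
  K = 80 + 44 = 124
  D = 34
  C = 49
  L = 60 − 5·124 + 34 − 2·49 = -624
  R = 69 − 5·(-624) = 3189
ΔR = 3189 − 2089 = 1100; ΔL = -624 − (-404) = -220
Score = (-5)·1100 + (-4)·(-220) = -4620

-4620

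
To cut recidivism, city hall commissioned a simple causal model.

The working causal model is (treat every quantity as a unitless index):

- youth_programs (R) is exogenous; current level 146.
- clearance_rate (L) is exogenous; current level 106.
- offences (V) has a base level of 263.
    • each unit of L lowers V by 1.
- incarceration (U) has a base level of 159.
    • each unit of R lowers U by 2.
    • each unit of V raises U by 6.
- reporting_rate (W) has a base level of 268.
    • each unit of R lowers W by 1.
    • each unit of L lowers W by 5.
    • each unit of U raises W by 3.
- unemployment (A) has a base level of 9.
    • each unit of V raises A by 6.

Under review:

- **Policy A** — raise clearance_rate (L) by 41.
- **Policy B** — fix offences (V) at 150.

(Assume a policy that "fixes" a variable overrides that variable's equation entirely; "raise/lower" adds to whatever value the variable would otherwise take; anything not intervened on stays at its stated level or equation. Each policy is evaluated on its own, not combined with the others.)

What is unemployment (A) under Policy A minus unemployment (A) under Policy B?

Policy A (L + 41):
  L = 106 + 41 = 147
  V = 263 − 147 = 116
  A = 9 + 6·116 = 705
Policy B (V := 150):
  L = 106
  V = 150
  A = 9 + 6·150 = 909
A: 705 − 909 = -204

-204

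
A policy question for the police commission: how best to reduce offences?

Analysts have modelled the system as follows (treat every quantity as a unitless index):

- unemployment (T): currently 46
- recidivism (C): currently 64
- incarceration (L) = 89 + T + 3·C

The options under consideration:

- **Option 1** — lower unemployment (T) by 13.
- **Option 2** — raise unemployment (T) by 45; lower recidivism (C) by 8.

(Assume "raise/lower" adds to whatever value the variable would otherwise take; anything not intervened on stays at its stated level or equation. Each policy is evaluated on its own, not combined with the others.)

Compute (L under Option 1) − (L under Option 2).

Option 1 (T − 13):
  T = 46 − 13 = 33
  C = 64
  L = 89 + 33 + 3·64 = 314
Option 2 (T + 45, C − 8):
  T = 46 + 45 = 91
  C = 64 − 8 = 56
  L = 89 + 91 + 3·56 = 348
L: 314 − 348 = -34

-34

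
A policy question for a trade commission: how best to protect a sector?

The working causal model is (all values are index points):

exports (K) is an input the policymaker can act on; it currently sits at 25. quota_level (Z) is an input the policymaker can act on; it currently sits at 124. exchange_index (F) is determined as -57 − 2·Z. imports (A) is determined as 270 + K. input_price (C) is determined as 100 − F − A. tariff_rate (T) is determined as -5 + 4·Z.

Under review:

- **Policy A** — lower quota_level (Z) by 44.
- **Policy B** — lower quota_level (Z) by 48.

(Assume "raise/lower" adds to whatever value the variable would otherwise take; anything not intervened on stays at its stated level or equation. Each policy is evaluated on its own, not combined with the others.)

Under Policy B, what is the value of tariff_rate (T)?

299

Policy B (Z − 48):
  Z = 124 − 48 = 76
  T = -5 + 4·76 = 299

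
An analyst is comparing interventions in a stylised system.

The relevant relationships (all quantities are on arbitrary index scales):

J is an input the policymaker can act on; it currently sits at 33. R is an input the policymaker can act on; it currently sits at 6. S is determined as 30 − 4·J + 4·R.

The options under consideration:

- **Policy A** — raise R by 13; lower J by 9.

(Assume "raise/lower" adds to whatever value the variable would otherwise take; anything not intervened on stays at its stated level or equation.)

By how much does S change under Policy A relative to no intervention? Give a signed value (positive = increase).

88

Baseline:
  J = 33
  R = 6
  S = 30 − 4·33 + 4·6 = -78
Policy A (R + 13, J − 9):
  J = 33 − 9 = 24
  R = 6 + 13 = 19
  S = 30 − 4·24 + 4·19 = 10
Change in S: 10 − (-78) = 88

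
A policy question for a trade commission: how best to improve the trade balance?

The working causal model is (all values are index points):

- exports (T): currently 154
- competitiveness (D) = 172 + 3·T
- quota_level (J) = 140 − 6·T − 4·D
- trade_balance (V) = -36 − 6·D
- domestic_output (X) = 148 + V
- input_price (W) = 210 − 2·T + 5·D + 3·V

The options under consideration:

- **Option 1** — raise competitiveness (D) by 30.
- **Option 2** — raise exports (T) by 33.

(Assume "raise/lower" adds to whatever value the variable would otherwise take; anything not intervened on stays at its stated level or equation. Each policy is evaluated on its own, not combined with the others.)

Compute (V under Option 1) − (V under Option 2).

Option 1 (D + 30):
  T = 154
  D = 172 + 3·154 (+30 from intervention) = 664
  V = -36 − 6·664 = -4020
Option 2 (T + 33):
  T = 154 + 33 = 187
  D = 172 + 3·187 = 733
  V = -36 − 6·733 = -4434
V: -4020 − (-4434) = 414

414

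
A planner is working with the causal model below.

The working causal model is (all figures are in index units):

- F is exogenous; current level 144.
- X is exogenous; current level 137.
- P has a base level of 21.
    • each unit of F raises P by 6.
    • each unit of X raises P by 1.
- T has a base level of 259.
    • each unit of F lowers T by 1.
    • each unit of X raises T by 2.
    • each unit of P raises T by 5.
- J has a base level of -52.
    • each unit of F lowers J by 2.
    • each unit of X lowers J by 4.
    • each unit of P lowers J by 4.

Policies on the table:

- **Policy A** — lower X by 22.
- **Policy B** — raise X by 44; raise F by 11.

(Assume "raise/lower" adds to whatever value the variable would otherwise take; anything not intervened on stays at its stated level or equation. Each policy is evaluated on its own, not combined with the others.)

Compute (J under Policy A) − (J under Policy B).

814

Policy A (X − 22):
  F = 144
  X = 137 − 22 = 115
  P = 21 + 6·144 + 115 = 1000
  J = -52 − 2·144 − 4·115 − 4·1000 = -4800
Policy B (X + 44, F + 11):
  F = 144 + 11 = 155
  X = 137 + 44 = 181
  P = 21 + 6·155 + 181 = 1132
  J = -52 − 2·155 − 4·181 − 4·1132 = -5614
J: -4800 − (-5614) = 814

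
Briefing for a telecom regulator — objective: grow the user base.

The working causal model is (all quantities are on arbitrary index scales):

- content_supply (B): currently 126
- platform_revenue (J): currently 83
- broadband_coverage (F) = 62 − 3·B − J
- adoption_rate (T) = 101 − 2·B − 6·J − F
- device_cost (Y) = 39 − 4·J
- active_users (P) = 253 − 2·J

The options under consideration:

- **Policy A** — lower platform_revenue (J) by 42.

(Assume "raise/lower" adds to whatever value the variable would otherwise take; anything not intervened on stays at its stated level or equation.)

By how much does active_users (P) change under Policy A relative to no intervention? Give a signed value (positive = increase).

84

Baseline:
  J = 83
  P = 253 − 2·83 = 87
Policy A (J − 42):
  J = 83 − 42 = 41
  P = 253 − 2·41 = 171
Change in P: 171 − 87 = 84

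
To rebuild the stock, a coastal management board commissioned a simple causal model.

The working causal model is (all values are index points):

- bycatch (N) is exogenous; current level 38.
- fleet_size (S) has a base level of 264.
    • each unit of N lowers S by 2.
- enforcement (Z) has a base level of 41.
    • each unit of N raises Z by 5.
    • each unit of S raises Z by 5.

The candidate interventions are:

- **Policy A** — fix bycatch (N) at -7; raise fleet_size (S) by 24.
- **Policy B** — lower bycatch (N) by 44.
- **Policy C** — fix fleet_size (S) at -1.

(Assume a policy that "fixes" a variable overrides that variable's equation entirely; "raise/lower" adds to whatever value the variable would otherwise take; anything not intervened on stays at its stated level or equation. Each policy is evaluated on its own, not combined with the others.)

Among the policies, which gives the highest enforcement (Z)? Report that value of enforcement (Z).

1516

Policy A (N := -7, S + 24):
  N = -7
  S = 264 − 2·(-7) (+24 from intervention) = 302
  Z = 41 + 5·(-7) + 5·302 = 1516
Policy B (N − 44):
  N = 38 − 44 = -6
  S = 264 − 2·(-6) = 276
  Z = 41 + 5·(-6) + 5·276 = 1391
Policy C (S := -1):
  N = 38
  S = -1
  Z = 41 + 5·38 + 5·(-1) = 226
Comparing — Policy A: Z=1516, Policy B: Z=1391, Policy C: Z=226. Highest is 1516 (Policy A).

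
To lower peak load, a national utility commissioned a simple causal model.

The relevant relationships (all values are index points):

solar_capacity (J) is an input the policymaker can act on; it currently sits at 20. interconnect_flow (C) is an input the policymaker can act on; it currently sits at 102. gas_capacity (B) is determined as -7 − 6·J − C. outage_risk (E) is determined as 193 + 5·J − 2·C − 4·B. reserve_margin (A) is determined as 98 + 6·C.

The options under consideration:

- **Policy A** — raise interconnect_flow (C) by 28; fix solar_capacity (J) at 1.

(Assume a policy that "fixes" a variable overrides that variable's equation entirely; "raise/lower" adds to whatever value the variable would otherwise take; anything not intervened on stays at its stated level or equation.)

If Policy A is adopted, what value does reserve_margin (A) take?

Policy A (C + 28, J := 1):
  C = 102 + 28 = 130
  A = 98 + 6·130 = 878

878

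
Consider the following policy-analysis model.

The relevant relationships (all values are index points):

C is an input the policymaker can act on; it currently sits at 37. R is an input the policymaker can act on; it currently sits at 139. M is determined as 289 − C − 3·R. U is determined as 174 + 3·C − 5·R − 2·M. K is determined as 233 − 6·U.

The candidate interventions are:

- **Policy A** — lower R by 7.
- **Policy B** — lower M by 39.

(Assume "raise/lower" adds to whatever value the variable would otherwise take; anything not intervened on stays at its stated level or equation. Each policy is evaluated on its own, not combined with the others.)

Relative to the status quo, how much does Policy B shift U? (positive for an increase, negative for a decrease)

78

Baseline:
  C = 37
  R = 139
  M = 289 − 37 − 3·139 = -165
  U = 174 + 3·37 − 5·139 − 2·(-165) = -80
Policy B (M − 39):
  C = 37
  R = 139
  M = 289 − 37 − 3·139 (−39 from intervention) = -204
  U = 174 + 3·37 − 5·139 − 2·(-204) = -2
Change in U: -2 − (-80) = 78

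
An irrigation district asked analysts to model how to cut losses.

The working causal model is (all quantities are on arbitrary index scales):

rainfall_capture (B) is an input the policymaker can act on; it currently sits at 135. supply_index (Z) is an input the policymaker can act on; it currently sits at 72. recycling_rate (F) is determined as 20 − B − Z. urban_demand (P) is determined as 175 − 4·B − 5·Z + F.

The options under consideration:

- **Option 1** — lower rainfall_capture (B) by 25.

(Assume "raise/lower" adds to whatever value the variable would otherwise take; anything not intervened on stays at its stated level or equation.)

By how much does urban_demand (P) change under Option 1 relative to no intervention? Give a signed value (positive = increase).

Baseline:
  B = 135
  Z = 72
  F = 20 − 135 − 72 = -187
  P = 175 − 4·135 − 5·72 + (-187) = -912
Option 1 (B − 25):
  B = 135 − 25 = 110
  Z = 72
  F = 20 − 110 − 72 = -162
  P = 175 − 4·110 − 5·72 + (-162) = -787
Change in P: -787 − (-912) = 125

125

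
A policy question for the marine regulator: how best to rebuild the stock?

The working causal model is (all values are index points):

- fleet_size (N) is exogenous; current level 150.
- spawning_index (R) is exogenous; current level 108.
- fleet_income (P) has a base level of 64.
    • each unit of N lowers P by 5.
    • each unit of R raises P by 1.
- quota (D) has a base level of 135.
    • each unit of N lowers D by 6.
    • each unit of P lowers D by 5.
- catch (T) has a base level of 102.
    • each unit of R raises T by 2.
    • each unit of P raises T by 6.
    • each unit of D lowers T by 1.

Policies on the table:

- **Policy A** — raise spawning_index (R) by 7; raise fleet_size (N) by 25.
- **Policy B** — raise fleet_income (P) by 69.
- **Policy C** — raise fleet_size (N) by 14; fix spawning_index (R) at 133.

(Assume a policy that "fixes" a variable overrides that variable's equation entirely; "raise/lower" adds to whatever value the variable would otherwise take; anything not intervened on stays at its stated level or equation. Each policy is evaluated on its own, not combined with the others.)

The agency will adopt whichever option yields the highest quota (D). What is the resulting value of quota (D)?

2565

Policy A (R + 7, N + 25):
  N = 150 + 25 = 175
  R = 108 + 7 = 115
  P = 64 − 5·175 + 115 = -696
  D = 135 − 6·175 − 5·(-696) = 2565
Policy B (P + 69):
  N = 150
  R = 108
  P = 64 − 5·150 + 108 (+69 from intervention) = -509
  D = 135 − 6·150 − 5·(-509) = 1780
Policy C (N + 14, R := 133):
  N = 150 + 14 = 164
  R = 133
  P = 64 − 5·164 + 133 = -623
  D = 135 − 6·164 − 5·(-623) = 2266
Comparing — Policy A: D=2565, Policy B: D=1780, Policy C: D=2266. Highest is 2565 (Policy A).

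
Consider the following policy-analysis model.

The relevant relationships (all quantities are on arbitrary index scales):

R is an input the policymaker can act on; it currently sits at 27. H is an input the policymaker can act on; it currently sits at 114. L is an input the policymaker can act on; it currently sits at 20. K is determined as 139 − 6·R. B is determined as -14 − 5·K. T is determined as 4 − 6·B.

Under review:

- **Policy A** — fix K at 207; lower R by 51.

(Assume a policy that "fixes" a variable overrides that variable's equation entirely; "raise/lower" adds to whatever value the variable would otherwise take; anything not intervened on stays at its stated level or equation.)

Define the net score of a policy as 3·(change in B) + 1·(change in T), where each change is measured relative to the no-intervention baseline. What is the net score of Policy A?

3450

Baseline:
  R = 27
  K = 139 − 6·27 = -23
  B = -14 − 5·(-23) = 101
  T = 4 − 6·101 = -602
Policy A (K := 207, R − 51):
  R = 27 − 51 = -24
  K = 207
  B = -14 − 5·207 = -1049
  T = 4 − 6·(-1049) = 6298
ΔB = -1049 − 101 = -1150; ΔT = 6298 − (-602) = 6900
Score = 3·(-1150) + 1·6900 = 3450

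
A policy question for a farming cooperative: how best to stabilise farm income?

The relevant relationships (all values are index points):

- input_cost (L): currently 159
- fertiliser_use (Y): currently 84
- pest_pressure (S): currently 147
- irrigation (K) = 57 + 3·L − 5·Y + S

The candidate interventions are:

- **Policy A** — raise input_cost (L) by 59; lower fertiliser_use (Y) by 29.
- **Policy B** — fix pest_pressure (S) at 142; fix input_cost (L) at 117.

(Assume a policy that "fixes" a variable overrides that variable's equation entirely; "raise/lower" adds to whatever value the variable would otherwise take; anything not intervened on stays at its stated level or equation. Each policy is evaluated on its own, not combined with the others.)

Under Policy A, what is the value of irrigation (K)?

583

Policy A (L + 59, Y − 29):
  L = 159 + 59 = 218
  Y = 84 − 29 = 55
  S = 147
  K = 57 + 3·218 − 5·55 + 147 = 583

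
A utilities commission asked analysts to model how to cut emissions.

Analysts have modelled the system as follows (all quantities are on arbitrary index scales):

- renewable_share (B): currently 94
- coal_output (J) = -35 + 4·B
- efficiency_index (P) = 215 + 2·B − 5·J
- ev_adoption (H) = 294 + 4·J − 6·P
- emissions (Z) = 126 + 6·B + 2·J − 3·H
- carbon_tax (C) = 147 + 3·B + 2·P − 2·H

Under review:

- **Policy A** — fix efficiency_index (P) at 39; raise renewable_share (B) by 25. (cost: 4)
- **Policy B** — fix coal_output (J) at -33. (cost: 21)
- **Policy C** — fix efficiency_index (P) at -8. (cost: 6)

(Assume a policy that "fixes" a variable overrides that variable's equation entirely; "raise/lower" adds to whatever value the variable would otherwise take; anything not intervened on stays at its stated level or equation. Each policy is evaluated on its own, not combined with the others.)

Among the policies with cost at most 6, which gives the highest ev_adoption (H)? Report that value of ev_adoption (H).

Policy A (P := 39, B + 25):
  B = 94 + 25 = 119
  J = -35 + 4·119 = 441
  P = 39
  H = 294 + 4·441 − 6·39 = 1824
Policy C (P := -8):
  B = 94
  J = -35 + 4·94 = 341
  P = -8
  H = 294 + 4·341 − 6·(-8) = 1706
Comparing — Policy A: H=1824, Policy C: H=1706. Highest is 1824 (Policy A).

1824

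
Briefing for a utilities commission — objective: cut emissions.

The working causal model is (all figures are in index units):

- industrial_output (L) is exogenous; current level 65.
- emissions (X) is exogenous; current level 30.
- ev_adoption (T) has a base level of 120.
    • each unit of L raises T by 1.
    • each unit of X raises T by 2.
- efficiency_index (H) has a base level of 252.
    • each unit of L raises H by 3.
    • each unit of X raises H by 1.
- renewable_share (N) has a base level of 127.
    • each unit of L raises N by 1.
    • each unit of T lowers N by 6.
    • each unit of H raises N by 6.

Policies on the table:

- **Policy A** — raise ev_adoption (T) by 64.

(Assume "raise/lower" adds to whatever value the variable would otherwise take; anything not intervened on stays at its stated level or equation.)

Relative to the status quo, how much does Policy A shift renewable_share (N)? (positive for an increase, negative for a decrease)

-384

Baseline:
  L = 65
  X = 30
  T = 120 + 65 + 2·30 = 245
  H = 252 + 3·65 + 30 = 477
  N = 127 + 65 − 6·245 + 6·477 = 1584
Policy A (T + 64):
  L = 65
  X = 30
  T = 120 + 65 + 2·30 (+64 from intervention) = 309
  H = 252 + 3·65 + 30 = 477
  N = 127 + 65 − 6·309 + 6·477 = 1200
Change in N: 1200 − 1584 = -384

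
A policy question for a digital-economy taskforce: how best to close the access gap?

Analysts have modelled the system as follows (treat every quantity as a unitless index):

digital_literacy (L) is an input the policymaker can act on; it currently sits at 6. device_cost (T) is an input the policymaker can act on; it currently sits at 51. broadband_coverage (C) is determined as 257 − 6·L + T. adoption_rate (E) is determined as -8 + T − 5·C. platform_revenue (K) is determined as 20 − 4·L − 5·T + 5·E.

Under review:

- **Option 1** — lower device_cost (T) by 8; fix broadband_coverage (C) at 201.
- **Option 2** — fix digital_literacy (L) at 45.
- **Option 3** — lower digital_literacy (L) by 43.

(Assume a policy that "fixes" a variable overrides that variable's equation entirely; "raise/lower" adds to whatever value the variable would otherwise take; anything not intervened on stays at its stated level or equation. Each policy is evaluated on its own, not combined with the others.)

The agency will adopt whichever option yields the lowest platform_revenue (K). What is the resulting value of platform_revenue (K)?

Option 1 (T − 8, C := 201):
  L = 6
  T = 51 − 8 = 43
  C = 201
  E = -8 + 43 − 5·201 = -970
  K = 20 − 4·6 − 5·43 + 5·(-970) = -5069
Option 2 (L := 45):
  L = 45
  T = 51
  C = 257 − 6·45 + 51 = 38
  E = -8 + 51 − 5·38 = -147
  K = 20 − 4·45 − 5·51 + 5·(-147) = -1150
Option 3 (L − 43):
  L = 6 − 43 = -37
  T = 51
  C = 257 − 6·(-37) + 51 = 530
  E = -8 + 51 − 5·530 = -2607
  K = 20 − 4·(-37) − 5·51 + 5·(-2607) = -13122
Comparing — Option 1: K=-5069, Option 2: K=-1150, Option 3: K=-13122. Lowest is -13122 (Option 3).

-13122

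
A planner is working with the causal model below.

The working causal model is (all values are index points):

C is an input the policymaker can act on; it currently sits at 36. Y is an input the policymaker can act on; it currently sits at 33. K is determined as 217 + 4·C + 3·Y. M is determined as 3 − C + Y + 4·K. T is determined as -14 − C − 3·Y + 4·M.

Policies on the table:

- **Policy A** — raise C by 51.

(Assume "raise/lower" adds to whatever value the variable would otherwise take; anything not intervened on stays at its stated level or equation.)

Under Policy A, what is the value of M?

Policy A (C + 51):
  C = 36 + 51 = 87
  Y = 33
  K = 217 + 4·87 + 3·33 = 664
  M = 3 − 87 + 33 + 4·664 = 2605

2605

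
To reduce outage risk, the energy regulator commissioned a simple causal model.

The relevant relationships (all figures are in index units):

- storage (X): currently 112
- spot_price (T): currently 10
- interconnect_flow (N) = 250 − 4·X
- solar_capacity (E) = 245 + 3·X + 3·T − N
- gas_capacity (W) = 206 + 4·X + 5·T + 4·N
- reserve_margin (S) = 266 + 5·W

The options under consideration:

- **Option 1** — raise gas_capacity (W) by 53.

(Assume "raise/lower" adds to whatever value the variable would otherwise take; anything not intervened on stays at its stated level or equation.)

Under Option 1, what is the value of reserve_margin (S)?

Option 1 (W + 53):
  X = 112
  T = 10
  N = 250 − 4·112 = -198
  W = 206 + 4·112 + 5·10 + 4·(-198) (+53 from intervention) = -35
  S = 266 + 5·(-35) = 91

91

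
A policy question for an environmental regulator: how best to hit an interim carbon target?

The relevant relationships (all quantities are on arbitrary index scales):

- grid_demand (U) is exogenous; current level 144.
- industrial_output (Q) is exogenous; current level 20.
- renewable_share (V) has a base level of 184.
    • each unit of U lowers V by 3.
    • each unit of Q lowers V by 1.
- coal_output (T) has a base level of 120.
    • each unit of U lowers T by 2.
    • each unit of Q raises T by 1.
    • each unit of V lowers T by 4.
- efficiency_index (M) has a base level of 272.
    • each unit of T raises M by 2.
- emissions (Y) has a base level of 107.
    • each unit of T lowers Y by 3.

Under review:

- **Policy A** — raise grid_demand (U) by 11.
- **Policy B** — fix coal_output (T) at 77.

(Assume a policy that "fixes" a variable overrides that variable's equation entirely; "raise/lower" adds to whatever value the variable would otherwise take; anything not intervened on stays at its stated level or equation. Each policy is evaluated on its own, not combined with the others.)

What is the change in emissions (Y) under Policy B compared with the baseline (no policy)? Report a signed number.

2541

Baseline:
  U = 144
  Q = 20
  V = 184 − 3·144 − 20 = -268
  T = 120 − 2·144 + 20 − 4·(-268) = 924
  Y = 107 − 3·924 = -2665
Policy B (T := 77):
  U = 144
  Q = 20
  V = 184 − 3·144 − 20 = -268
  T = 77
  Y = 107 − 3·77 = -124
Change in Y: -124 − (-2665) = 2541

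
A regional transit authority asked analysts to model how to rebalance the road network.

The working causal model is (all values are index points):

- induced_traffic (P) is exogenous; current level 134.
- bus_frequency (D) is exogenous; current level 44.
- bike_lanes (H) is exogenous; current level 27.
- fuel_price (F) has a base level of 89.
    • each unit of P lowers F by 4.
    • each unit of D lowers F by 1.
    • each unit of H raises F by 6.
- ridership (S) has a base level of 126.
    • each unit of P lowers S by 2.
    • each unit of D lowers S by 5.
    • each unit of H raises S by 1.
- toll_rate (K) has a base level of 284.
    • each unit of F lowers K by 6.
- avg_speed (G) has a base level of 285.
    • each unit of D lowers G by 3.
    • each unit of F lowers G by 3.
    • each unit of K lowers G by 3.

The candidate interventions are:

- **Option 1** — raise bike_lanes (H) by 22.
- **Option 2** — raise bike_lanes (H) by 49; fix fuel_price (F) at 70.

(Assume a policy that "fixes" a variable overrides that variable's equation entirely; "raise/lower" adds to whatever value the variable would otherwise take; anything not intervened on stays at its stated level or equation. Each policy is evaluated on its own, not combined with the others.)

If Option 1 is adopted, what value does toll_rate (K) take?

Option 1 (H + 22):
  P = 134
  D = 44
  H = 27 + 22 = 49
  F = 89 − 4·134 − 44 + 6·49 = -197
  K = 284 − 6·(-197) = 1466

1466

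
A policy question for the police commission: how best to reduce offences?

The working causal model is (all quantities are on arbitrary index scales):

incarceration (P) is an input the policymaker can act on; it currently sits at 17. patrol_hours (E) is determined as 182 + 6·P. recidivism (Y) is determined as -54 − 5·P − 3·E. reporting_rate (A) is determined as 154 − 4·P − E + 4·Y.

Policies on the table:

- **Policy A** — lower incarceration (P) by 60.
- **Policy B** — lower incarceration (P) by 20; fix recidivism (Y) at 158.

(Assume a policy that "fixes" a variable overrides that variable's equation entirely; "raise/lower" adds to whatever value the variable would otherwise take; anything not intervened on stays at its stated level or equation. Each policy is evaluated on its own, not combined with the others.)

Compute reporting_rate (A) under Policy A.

Policy A (P − 60):
  P = 17 − 60 = -43
  E = 182 + 6·(-43) = -76
  Y = -54 − 5·(-43) − 3·(-76) = 389
  A = 154 − 4·(-43) − (-76) + 4·389 = 1958

1958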